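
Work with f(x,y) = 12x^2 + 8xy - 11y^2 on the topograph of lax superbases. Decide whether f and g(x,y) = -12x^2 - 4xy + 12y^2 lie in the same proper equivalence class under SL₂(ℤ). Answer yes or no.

D₁ = 592, D₂ = 592
river cycle of f (length 6): (-11, 14, 9), (9, 22, -3), (-3, 20, 16), (16, 12, -7), (-7, 16, 12), (12, 8, -11)
river cycle of g (length 6): (12, 4, -12), (-12, 20, 4), (4, 20, -12), (-12, 4, 12), (12, 20, -4), (-4, 20, 12)
cycles differ ⇒ inequivalent

no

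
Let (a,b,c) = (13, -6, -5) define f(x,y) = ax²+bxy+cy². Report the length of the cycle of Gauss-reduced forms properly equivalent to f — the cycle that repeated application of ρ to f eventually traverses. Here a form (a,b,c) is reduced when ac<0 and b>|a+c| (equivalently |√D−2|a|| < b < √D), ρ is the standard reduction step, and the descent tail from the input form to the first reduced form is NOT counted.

D = 296, ⌊√D⌋ = 17
descent: ρ → (-5,16,2)  [lands on river]
river: ρ → (2,16,-5)
river: ρ → (-5,14,5)
river: ρ → (5,16,-2)
river: ρ → (-2,16,5)
river: ρ → (5,14,-5)
ρ-cycle length = 6 (tail of 1 descent step not counted)

6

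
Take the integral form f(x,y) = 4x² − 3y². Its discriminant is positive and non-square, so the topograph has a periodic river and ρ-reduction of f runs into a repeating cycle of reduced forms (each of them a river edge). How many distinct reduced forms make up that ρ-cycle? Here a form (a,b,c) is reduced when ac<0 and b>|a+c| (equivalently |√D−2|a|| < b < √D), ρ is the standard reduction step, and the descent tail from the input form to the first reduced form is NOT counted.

D = 48, ⌊√D⌋ = 6
descent: ρ → (-3,6,1)  [lands on river]
river: ρ → (1,6,-3)
ρ-cycle length = 2 (tail of 1 descent step not counted)

2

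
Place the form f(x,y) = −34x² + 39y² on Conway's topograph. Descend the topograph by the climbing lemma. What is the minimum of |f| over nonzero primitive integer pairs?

descent: ρ → (39,0,-34)
descent: ρ → (-34,68,5)  [lands on river]
river: ρ → (5,72,-6)
river: ρ → (-6,72,5)
river: ρ → (5,68,-34)
closes: descent 2, river 4
min |a| on river = 5

5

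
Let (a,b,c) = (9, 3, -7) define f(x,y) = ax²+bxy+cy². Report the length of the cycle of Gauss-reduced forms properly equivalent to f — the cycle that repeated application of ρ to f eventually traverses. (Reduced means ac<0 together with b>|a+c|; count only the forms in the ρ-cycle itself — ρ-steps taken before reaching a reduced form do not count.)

D = 261, ⌊√D⌋ = 16
river: ρ → (-7,11,5)
river: ρ → (5,9,-9)
river: ρ → (-9,9,5)
river: ρ → (5,11,-7)
river: ρ → (-7,3,9)
river: ρ → (9,15,-1)
river: ρ → (-1,15,9)
river: ρ → (9,3,-7)
ρ-cycle length = 8 (tail of 0 descent steps not counted)

8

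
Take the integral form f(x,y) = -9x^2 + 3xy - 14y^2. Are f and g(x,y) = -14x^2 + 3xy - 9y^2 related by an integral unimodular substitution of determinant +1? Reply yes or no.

D₁ = -495, D₂ = -495
f is negative-definite; reduce −f:
−f: reduced (well bottom): (9,-3,14) with a≤c, −a<b≤a
flip sign back: reduced form of f is (-9,3,-14)
g is negative-definite; reduce −g:
−g: flip: (14,-3,9)→(9,3,14)
−g: reduced (well bottom): (9,3,14) with a≤c, −a<b≤a
flip sign back: reduced form of g is (-9,-3,-14)
reduced forms (-9, 3, -14) vs (-9, -3, -14) ⇒ inequivalent

no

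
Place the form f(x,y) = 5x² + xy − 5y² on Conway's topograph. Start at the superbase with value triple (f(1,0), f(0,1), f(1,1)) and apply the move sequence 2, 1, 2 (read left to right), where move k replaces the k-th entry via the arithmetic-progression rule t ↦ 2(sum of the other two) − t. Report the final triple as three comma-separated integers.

start (5,-5,1) = (f(1,0),f(0,1),f(1,1))
replace slot 2: 2·(5+1) − (-5) = 17 → (5,17,1)
replace slot 1: 2·(17+1) − 5 = 31 → (31,17,1)
replace slot 2: 2·(31+1) − 17 = 47 → (31,47,1)

31,47,1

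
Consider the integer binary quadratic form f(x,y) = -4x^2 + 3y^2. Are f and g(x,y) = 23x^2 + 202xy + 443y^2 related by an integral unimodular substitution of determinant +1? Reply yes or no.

D₁ = 48, D₂ = 48
river cycle of f (length 2): (3, 6, -1), (-1, 6, 3)
river cycle of g (length 2): (3, 6, -1), (-1, 6, 3)
cycles coincide ⇒ equivalent

yes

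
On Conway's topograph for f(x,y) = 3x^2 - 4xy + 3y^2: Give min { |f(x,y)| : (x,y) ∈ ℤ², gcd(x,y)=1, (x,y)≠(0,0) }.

translate: b→2 (≡-4 mod 6), so (3,-4,3)→(3,2,2)
flip: (3,2,2)→(2,-2,3)
translate: b→2 (≡-2 mod 4), so (2,-2,3)→(2,2,3)
reduced (well bottom): (2,2,3) with a≤c, −a<b≤a
well minimum = a = 2

2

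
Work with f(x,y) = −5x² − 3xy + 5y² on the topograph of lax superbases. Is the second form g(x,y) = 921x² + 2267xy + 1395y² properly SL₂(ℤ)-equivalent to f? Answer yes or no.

D₁ = 109, D₂ = 109
river cycle of f (length 14): (5, 3, -5), (-5, 7, 3), (3, 5, -7), (-7, 9, 1), (1, 9, -7), (-7, 5, 3), (3, 7, -5), (-5, 3, 5), (5, 7, -3), (-3, 5, 7), … (4 more)
river cycle of g (length 14): (5, 3, -5), (-5, 7, 3), (3, 5, -7), (-7, 9, 1), (1, 9, -7), (-7, 5, 3), (3, 7, -5), (-5, 3, 5), (5, 7, -3), (-3, 5, 7), … (4 more)
cycles coincide ⇒ equivalent

yes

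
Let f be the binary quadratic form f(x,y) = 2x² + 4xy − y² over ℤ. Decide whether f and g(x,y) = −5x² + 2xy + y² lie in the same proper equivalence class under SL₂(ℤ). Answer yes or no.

D₁ = 24, D₂ = 24
river cycle of f (length 2): (-1, 4, 2), (2, 4, -1)
river cycle of g (length 2): (1, 4, -2), (-2, 4, 1)
cycles differ ⇒ inequivalent

no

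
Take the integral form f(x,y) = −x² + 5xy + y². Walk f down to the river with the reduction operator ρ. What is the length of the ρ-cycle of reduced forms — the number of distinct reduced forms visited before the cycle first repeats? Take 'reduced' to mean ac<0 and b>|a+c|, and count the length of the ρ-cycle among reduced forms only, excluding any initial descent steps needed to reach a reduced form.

D = 29, ⌊√D⌋ = 5
river: ρ → (1,5,-1)
river: ρ → (-1,5,1)
ρ-cycle length = 2 (tail of 0 descent steps not counted)

2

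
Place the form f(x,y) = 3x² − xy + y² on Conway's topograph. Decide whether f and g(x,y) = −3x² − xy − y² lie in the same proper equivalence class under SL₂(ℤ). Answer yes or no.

D₁ = -11, D₂ = -11
f: flip: (3,-1,1)→(1,1,3)
f: reduced (well bottom): (1,1,3) with a≤c, −a<b≤a
g is negative-definite; reduce −g:
−g: flip: (3,1,1)→(1,-1,3)
−g: translate: b→1 (≡-1 mod 2), so (1,-1,3)→(1,1,3)
−g: reduced (well bottom): (1,1,3) with a≤c, −a<b≤a
flip sign back: reduced form of g is (-1,-1,-3)
reduced forms (1, 1, 3) vs (-1, -1, -3) ⇒ inequivalent

no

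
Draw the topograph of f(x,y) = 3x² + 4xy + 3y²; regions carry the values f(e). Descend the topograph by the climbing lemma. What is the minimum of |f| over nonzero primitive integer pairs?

translate: b→-2 (≡4 mod 6), so (3,4,3)→(3,-2,2)
flip: (3,-2,2)→(2,2,3)
reduced (well bottom): (2,2,3) with a≤c, −a<b≤a
well minimum = a = 2

2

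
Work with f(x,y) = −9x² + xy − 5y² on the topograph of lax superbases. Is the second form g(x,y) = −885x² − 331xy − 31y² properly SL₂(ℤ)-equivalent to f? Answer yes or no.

D₁ = -179, D₂ = -179
f is negative-definite; reduce −f:
−f: flip: (9,-1,5)→(5,1,9)
−f: reduced (well bottom): (5,1,9) with a≤c, −a<b≤a
flip sign back: reduced form of f is (-5,-1,-9)
g is negative-definite; reduce −g:
−g: flip: (885,331,31)→(31,-331,885)
−g: translate: b→-21 (≡-331 mod 62), so (31,-331,885)→(31,-21,5)
−g: flip: (31,-21,5)→(5,21,31)
−g: translate: b→1 (≡21 mod 10), so (5,21,31)→(5,1,9)
−g: reduced (well bottom): (5,1,9) with a≤c, −a<b≤a
flip sign back: reduced form of g is (-5,-1,-9)
reduced forms (-5, -1, -9) vs (-5, -1, -9) ⇒ equivalent

yes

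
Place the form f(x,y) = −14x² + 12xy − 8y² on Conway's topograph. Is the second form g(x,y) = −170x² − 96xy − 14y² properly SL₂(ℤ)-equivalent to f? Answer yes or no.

D₁ = -304, D₂ = -304
f is negative-definite; reduce −f:
−f: flip: (14,-12,8)→(8,12,14)
−f: translate: b→-4 (≡12 mod 16), so (8,12,14)→(8,-4,10)
−f: reduced (well bottom): (8,-4,10) with a≤c, −a<b≤a
flip sign back: reduced form of f is (-8,4,-10)
g is negative-definite; reduce −g:
−g: flip: (170,96,14)→(14,-96,170)
−g: translate: b→-12 (≡-96 mod 28), so (14,-96,170)→(14,-12,8)
−g: flip: (14,-12,8)→(8,12,14)
−g: translate: b→-4 (≡12 mod 16), so (8,12,14)→(8,-4,10)
−g: reduced (well bottom): (8,-4,10) with a≤c, −a<b≤a
flip sign back: reduced form of g is (-8,4,-10)
reduced forms (-8, 4, -10) vs (-8, 4, -10) ⇒ equivalent

yes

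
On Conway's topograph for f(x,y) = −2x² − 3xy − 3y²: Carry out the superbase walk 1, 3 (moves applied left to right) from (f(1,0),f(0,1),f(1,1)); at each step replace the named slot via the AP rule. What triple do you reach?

start (-2,-3,-8) = (f(1,0),f(0,1),f(1,1))
replace slot 1: 2·((-3)+(-8)) − (-2) = -20 → (-20,-3,-8)
replace slot 3: 2·((-20)+(-3)) − (-8) = -38 → (-20,-3,-38)

-20,-3,-38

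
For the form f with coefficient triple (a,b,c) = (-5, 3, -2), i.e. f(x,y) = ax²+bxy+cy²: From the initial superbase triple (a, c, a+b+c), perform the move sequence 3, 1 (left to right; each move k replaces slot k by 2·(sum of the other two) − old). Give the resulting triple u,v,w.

start (-5,-2,-4) = (f(1,0),f(0,1),f(1,1))
replace slot 3: 2·((-5)+(-2)) − (-4) = -10 → (-5,-2,-10)
replace slot 1: 2·((-2)+(-10)) − (-5) = -19 → (-19,-2,-10)

-19,-2,-10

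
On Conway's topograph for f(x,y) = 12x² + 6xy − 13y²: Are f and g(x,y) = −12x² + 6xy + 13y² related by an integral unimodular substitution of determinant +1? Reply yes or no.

D₁ = 660, D₂ = 660
river cycle of f (length 8): (-13, 20, 5), (5, 20, -13), (-13, 6, 12), (12, 18, -7), (-7, 24, 3), (3, 24, -7), (-7, 18, 12), (12, 6, -13)
river cycle of g (length 8): (13, 20, -5), (-5, 20, 13), (13, 6, -12), (-12, 18, 7), (7, 24, -3), (-3, 24, 7), (7, 18, -12), (-12, 6, 13)
cycles differ ⇒ inequivalent

no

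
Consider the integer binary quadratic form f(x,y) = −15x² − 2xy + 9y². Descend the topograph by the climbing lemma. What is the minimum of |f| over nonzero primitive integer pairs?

descent: ρ → (9,20,-4)  [lands on river]
river: ρ → (-4,20,9)
river: ρ → (9,16,-8)
river: ρ → (-8,16,9)
closes: descent 1, river 4
min |a| on river = 4

4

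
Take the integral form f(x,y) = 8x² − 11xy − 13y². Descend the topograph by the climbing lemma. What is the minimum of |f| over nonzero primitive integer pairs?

descent: ρ → (-13,11,8)  [lands on river]
river: ρ → (8,21,-3)
river: ρ → (-3,21,8)
river: ρ → (8,11,-13)
river: ρ → (-13,15,6)
river: ρ → (6,21,-4)
river: ρ → (-4,19,11)
river: ρ → (11,3,-12)
river: ρ → (-12,21,2)
river: ρ → (2,23,-1)
river: ρ → (-1,23,2)
river: ρ → (2,21,-12)
river: ρ → (-12,3,11)
river: ρ → (11,19,-4)
river: ρ → (-4,21,6)
river: ρ → (6,15,-13)
closes: descent 1, river 16
min |a| on river = 1

1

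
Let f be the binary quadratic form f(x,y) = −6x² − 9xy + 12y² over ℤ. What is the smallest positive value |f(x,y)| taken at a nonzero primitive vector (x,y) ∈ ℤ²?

descent: ρ → (12,9,-6)  [lands on river]
river: ρ → (-6,15,6)
river: ρ → (6,9,-12)
river: ρ → (-12,15,3)
river: ρ → (3,15,-12)
river: ρ → (-12,9,6)
river: ρ → (6,15,-6)
river: ρ → (-6,9,12)
river: ρ → (12,15,-3)
river: ρ → (-3,15,12)
closes: descent 1, river 10
min |a| on river = 3

3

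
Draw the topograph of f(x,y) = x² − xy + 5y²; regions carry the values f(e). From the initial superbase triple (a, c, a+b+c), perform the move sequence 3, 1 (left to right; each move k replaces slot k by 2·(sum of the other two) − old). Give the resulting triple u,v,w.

start (1,5,5) = (f(1,0),f(0,1),f(1,1))
replace slot 3: 2·(1+5) − 5 = 7 → (1,5,7)
replace slot 1: 2·(5+7) − 1 = 23 → (23,5,7)

23,5,7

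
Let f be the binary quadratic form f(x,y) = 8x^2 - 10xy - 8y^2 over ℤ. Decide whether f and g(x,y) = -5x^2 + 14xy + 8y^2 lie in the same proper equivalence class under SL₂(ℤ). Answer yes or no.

D₁ = 356, D₂ = 356
river cycle of f (length 14): (-8, 10, 8), (8, 6, -10), (-10, 14, 4), (4, 18, -2), (-2, 18, 4), (4, 14, -10), (-10, 6, 8), (8, 10, -8), (-8, 6, 10), (10, 14, -4), … (4 more)
river cycle of g (length 10): (8, 18, -1), (-1, 18, 8), (8, 14, -5), (-5, 16, 5), (5, 14, -8), (-8, 18, 1), (1, 18, -8), (-8, 14, 5), (5, 16, -5), (-5, 14, 8)
cycles differ ⇒ inequivalent

no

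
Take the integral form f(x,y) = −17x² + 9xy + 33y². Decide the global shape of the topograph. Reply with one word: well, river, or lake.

D = b²−4ac = 9² − 4·(-17)·33 = 2325
D > 0 non-square ⇒ indefinite ⇒ periodic river

river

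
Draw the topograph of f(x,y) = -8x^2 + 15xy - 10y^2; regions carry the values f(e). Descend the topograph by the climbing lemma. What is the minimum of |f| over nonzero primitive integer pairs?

translate: b→1 (≡-15 mod 16), so (8,-15,10)→(8,1,3)
flip: (8,1,3)→(3,-1,8)
reduced (well bottom): (3,-1,8) with a≤c, −a<b≤a
well minimum |f| = |-3| = 3 (negative-definite)

3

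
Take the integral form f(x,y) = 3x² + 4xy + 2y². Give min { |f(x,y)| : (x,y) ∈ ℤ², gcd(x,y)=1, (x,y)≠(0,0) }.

translate: b→-2 (≡4 mod 6), so (3,4,2)→(3,-2,1)
flip: (3,-2,1)→(1,2,3)
translate: b→0 (≡2 mod 2), so (1,2,3)→(1,0,2)
reduced (well bottom): (1,0,2) with a≤c, −a<b≤a
well minimum = a = 1

1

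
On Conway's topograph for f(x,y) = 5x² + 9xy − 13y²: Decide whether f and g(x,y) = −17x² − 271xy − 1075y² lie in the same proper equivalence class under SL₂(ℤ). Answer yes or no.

D₁ = 341, D₂ = 341
river cycle of f (length 6): (-13, 17, 1), (1, 17, -13), (-13, 9, 5), (5, 11, -11), (-11, 11, 5), (5, 9, -13)
river cycle of g (length 6): (5, 9, -13), (-13, 17, 1), (1, 17, -13), (-13, 9, 5), (5, 11, -11), (-11, 11, 5)
cycles coincide ⇒ equivalent

yes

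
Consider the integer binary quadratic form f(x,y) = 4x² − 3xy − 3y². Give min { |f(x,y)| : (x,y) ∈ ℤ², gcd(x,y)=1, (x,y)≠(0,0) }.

descent: ρ → (-3,3,4)  [lands on river]
river: ρ → (4,5,-2)
river: ρ → (-2,7,1)
river: ρ → (1,7,-2)
river: ρ → (-2,5,4)
river: ρ → (4,3,-3)
closes: descent 1, river 6
min |a| on river = 1

1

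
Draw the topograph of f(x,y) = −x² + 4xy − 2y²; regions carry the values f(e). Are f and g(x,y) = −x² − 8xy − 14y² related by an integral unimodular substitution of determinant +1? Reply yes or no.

D₁ = 8, D₂ = 8
river cycle of f (length 2): (1, 2, -1), (-1, 2, 1)
river cycle of g (length 2): (-1, 2, 1), (1, 2, -1)
cycles coincide ⇒ equivalent

yes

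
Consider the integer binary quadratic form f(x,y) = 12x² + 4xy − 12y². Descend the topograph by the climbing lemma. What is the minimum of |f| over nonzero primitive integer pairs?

river: ρ → (-12,20,4)
river: ρ → (4,20,-12)
river: ρ → (-12,4,12)
river: ρ → (12,20,-4)
river: ρ → (-4,20,12)
river: ρ → (12,4,-12)
closes: descent 0, river 6
min |a| on river = 4

4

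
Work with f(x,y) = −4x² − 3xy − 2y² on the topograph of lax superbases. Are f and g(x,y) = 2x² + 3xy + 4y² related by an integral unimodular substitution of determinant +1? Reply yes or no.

D₁ = -23, D₂ = -23
f is negative-definite; reduce −f:
−f: flip: (4,3,2)→(2,-3,4)
−f: translate: b→1 (≡-3 mod 4), so (2,-3,4)→(2,1,3)
−f: reduced (well bottom): (2,1,3) with a≤c, −a<b≤a
flip sign back: reduced form of f is (-2,-1,-3)
g: translate: b→-1 (≡3 mod 4), so (2,3,4)→(2,-1,3)
g: reduced (well bottom): (2,-1,3) with a≤c, −a<b≤a
reduced forms (-2, -1, -3) vs (2, -1, 3) ⇒ inequivalent

no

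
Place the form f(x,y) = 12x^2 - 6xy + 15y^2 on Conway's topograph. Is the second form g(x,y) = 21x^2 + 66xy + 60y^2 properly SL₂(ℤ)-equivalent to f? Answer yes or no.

D₁ = -684, D₂ = -684
f: reduced (well bottom): (12,-6,15) with a≤c, −a<b≤a
g: translate: b→-18 (≡66 mod 42), so (21,66,60)→(21,-18,12)
g: flip: (21,-18,12)→(12,18,21)
g: translate: b→-6 (≡18 mod 24), so (12,18,21)→(12,-6,15)
g: reduced (well bottom): (12,-6,15) with a≤c, −a<b≤a
reduced forms (12, -6, 15) vs (12, -6, 15) ⇒ equivalent

yes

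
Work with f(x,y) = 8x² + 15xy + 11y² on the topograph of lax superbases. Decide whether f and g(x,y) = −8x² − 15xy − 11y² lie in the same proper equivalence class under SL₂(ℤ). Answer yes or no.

D₁ = -127, D₂ = -127
f: translate: b→-1 (≡15 mod 16), so (8,15,11)→(8,-1,4)
f: flip: (8,-1,4)→(4,1,8)
f: reduced (well bottom): (4,1,8) with a≤c, −a<b≤a
g is negative-definite; reduce −g:
−g: translate: b→-1 (≡15 mod 16), so (8,15,11)→(8,-1,4)
−g: flip: (8,-1,4)→(4,1,8)
−g: reduced (well bottom): (4,1,8) with a≤c, −a<b≤a
flip sign back: reduced form of g is (-4,-1,-8)
reduced forms (4, 1, 8) vs (-4, -1, -8) ⇒ inequivalent

no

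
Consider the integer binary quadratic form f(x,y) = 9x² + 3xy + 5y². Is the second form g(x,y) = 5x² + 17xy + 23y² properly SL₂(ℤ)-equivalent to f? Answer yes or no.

D₁ = -171, D₂ = -171
f: flip: (9,3,5)→(5,-3,9)
f: reduced (well bottom): (5,-3,9) with a≤c, −a<b≤a
g: translate: b→-3 (≡17 mod 10), so (5,17,23)→(5,-3,9)
g: reduced (well bottom): (5,-3,9) with a≤c, −a<b≤a
reduced forms (5, -3, 9) vs (5, -3, 9) ⇒ equivalent

yes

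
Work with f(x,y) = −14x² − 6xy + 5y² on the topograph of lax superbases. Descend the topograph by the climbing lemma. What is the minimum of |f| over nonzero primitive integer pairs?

descent: ρ → (5,16,-3)  [lands on river]
river: ρ → (-3,14,10)
river: ρ → (10,6,-7)
river: ρ → (-7,8,9)
river: ρ → (9,10,-6)
river: ρ → (-6,14,5)
closes: descent 1, river 6
min |a| on river = 3

3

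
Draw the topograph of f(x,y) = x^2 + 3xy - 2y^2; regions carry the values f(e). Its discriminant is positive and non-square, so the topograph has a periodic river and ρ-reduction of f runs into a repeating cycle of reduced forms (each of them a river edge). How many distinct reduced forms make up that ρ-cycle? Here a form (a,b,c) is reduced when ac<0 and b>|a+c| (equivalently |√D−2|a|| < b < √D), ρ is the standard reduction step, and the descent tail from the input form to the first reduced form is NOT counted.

D = 17, ⌊√D⌋ = 4
river: ρ → (-2,1,2)
river: ρ → (2,3,-1)
river: ρ → (-1,3,2)
river: ρ → (2,1,-2)
river: ρ → (-2,3,1)
river: ρ → (1,3,-2)
ρ-cycle length = 6 (tail of 0 descent steps not counted)

6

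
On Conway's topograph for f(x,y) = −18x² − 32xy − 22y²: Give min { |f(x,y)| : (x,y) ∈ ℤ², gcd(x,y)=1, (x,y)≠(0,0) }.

translate: b→-4 (≡32 mod 36), so (18,32,22)→(18,-4,8)
flip: (18,-4,8)→(8,4,18)
reduced (well bottom): (8,4,18) with a≤c, −a<b≤a
well minimum |f| = |-8| = 8 (negative-definite)

8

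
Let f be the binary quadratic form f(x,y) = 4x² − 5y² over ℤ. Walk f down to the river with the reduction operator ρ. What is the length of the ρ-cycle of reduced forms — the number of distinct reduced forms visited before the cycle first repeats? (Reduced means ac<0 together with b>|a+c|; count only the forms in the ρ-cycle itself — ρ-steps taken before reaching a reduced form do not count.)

D = 80, ⌊√D⌋ = 8
descent: ρ → (-5,0,4)
descent: ρ → (4,8,-1)  [lands on river]
river: ρ → (-1,8,4)
ρ-cycle length = 2 (tail of 2 descent steps not counted)

2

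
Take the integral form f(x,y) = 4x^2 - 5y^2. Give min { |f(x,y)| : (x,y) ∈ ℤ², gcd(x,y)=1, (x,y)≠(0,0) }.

descent: ρ → (-5,0,4)
descent: ρ → (4,8,-1)  [lands on river]
river: ρ → (-1,8,4)
closes: descent 2, river 2
min |a| on river = 1

1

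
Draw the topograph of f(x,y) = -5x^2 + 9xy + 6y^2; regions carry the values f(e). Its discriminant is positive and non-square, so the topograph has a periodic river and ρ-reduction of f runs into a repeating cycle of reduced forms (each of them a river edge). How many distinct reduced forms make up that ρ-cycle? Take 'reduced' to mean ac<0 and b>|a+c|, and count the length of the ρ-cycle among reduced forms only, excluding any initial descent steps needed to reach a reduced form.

D = 201, ⌊√D⌋ = 14
river: ρ → (6,3,-8)
river: ρ → (-8,13,1)
river: ρ → (1,13,-8)
river: ρ → (-8,3,6)
river: ρ → (6,9,-5)
river: ρ → (-5,11,4)
river: ρ → (4,13,-2)
river: ρ → (-2,11,10)
river: ρ → (10,9,-3)
river: ρ → (-3,9,10)
river: ρ → (10,11,-2)
river: ρ → (-2,13,4)
river: ρ → (4,11,-5)
river: ρ → (-5,9,6)
ρ-cycle length = 14 (tail of 0 descent steps not counted)

14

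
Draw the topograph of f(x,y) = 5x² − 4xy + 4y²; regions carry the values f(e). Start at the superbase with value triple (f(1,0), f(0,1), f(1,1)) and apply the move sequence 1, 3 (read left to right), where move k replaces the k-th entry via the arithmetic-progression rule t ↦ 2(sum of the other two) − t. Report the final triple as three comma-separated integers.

start (5,4,5) = (f(1,0),f(0,1),f(1,1))
replace slot 1: 2·(4+5) − 5 = 13 → (13,4,5)
replace slot 3: 2·(13+4) − 5 = 29 → (13,4,29)

13,4,29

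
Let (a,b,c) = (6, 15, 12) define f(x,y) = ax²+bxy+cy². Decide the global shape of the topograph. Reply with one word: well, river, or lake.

D = b²−4ac = 15² − 4·6·12 = -63
D < 0 ⇒ definite ⇒ every region one sign ⇒ single well

well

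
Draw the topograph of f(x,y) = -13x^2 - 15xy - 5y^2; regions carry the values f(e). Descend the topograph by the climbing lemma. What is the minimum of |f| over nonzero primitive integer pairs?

translate: b→-11 (≡15 mod 26), so (13,15,5)→(13,-11,3)
flip: (13,-11,3)→(3,11,13)
translate: b→-1 (≡11 mod 6), so (3,11,13)→(3,-1,3)
flip: (3,-1,3)→(3,1,3)
reduced (well bottom): (3,1,3) with a≤c, −a<b≤a
well minimum |f| = |-3| = 3 (negative-definite)

3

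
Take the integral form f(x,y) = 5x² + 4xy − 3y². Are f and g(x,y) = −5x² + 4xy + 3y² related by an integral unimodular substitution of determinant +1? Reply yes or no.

D₁ = 76, D₂ = 76
river cycle of f (length 6): (-3, 8, 1), (1, 8, -3), (-3, 4, 5), (5, 6, -2), (-2, 6, 5), (5, 4, -3)
river cycle of g (length 6): (3, 8, -1), (-1, 8, 3), (3, 4, -5), (-5, 6, 2), (2, 6, -5), (-5, 4, 3)
cycles differ ⇒ inequivalent

no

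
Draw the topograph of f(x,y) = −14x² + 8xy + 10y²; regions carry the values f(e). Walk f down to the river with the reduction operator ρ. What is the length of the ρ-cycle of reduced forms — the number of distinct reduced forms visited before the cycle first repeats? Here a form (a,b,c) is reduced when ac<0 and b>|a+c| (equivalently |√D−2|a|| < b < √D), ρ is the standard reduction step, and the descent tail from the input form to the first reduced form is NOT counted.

D = 624, ⌊√D⌋ = 24
river: ρ → (10,12,-12)
river: ρ → (-12,12,10)
river: ρ → (10,8,-14)
river: ρ → (-14,20,4)
river: ρ → (4,20,-14)
river: ρ → (-14,8,10)
ρ-cycle length = 6 (tail of 0 descent steps not counted)

6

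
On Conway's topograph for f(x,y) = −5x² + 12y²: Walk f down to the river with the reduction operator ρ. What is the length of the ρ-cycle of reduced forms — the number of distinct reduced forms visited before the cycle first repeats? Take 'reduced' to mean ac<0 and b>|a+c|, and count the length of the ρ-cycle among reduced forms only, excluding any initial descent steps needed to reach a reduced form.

D = 240, ⌊√D⌋ = 15
descent: ρ → (12,0,-5)
descent: ρ → (-5,10,7)  [lands on river]
river: ρ → (7,4,-8)
river: ρ → (-8,12,3)
river: ρ → (3,12,-8)
river: ρ → (-8,4,7)
river: ρ → (7,10,-5)
ρ-cycle length = 6 (tail of 2 descent steps not counted)

6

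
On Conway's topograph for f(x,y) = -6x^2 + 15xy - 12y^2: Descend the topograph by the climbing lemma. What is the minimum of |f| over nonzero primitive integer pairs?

translate: b→-3 (≡-15 mod 12), so (6,-15,12)→(6,-3,3)
flip: (6,-3,3)→(3,3,6)
reduced (well bottom): (3,3,6) with a≤c, −a<b≤a
well minimum |f| = |-3| = 3 (negative-definite)

3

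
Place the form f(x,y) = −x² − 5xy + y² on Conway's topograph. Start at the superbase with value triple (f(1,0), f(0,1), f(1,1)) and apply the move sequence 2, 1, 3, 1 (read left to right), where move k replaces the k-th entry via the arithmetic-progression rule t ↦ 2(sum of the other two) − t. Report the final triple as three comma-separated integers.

start (-1,1,-5) = (f(1,0),f(0,1),f(1,1))
replace slot 2: 2·((-1)+(-5)) − 1 = -13 → (-1,-13,-5)
replace slot 1: 2·((-13)+(-5)) − (-1) = -35 → (-35,-13,-5)
replace slot 3: 2·((-35)+(-13)) − (-5) = -91 → (-35,-13,-91)
replace slot 1: 2·((-13)+(-91)) − (-35) = -173 → (-173,-13,-91)

-173,-13,-91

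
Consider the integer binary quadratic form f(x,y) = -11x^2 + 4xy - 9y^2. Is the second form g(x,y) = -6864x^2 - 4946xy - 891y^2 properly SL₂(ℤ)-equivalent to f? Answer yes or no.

D₁ = -380, D₂ = -380
f is negative-definite; reduce −f:
−f: flip: (11,-4,9)→(9,4,11)
−f: reduced (well bottom): (9,4,11) with a≤c, −a<b≤a
flip sign back: reduced form of f is (-9,-4,-11)
g is negative-definite; reduce −g:
−g: flip: (6864,4946,891)→(891,-4946,6864)
−g: translate: b→400 (≡-4946 mod 1782), so (891,-4946,6864)→(891,400,45)
−g: flip: (891,400,45)→(45,-400,891)
−g: translate: b→-40 (≡-400 mod 90), so (45,-400,891)→(45,-40,11)
−g: flip: (45,-40,11)→(11,40,45)
−g: translate: b→-4 (≡40 mod 22), so (11,40,45)→(11,-4,9)
−g: flip: (11,-4,9)→(9,4,11)
−g: reduced (well bottom): (9,4,11) with a≤c, −a<b≤a
flip sign back: reduced form of g is (-9,-4,-11)
reduced forms (-9, -4, -11) vs (-9, -4, -11) ⇒ equivalent

yes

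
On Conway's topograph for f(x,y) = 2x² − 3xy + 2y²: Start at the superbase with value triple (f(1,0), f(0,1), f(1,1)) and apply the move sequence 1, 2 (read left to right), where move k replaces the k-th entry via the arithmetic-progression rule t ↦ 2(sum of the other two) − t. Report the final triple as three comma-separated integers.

start (2,2,1) = (f(1,0),f(0,1),f(1,1))
replace slot 1: 2·(2+1) − 2 = 4 → (4,2,1)
replace slot 2: 2·(4+1) − 2 = 8 → (4,8,1)

4,8,1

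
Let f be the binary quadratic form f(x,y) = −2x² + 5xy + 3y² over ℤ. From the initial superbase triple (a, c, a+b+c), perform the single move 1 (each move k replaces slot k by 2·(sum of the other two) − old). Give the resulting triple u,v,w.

start (-2,3,6) = (f(1,0),f(0,1),f(1,1))
replace slot 1: 2·(3+6) − (-2) = 20 → (20,3,6)

20,3,6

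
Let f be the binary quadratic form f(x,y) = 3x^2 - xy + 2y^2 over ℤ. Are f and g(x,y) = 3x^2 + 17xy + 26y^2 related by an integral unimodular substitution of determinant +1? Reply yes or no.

D₁ = -23, D₂ = -23
f: flip: (3,-1,2)→(2,1,3)
f: reduced (well bottom): (2,1,3) with a≤c, −a<b≤a
g: translate: b→-1 (≡17 mod 6), so (3,17,26)→(3,-1,2)
g: flip: (3,-1,2)→(2,1,3)
g: reduced (well bottom): (2,1,3) with a≤c, −a<b≤a
reduced forms (2, 1, 3) vs (2, 1, 3) ⇒ equivalent

yes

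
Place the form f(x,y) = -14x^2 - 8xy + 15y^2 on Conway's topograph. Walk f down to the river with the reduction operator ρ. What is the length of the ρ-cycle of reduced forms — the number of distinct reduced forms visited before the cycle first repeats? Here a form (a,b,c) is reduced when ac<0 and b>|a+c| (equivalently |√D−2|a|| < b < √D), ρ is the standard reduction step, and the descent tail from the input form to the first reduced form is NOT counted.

D = 904, ⌊√D⌋ = 30
descent: ρ → (15,8,-14)  [lands on river]
river: ρ → (-14,20,9)
river: ρ → (9,16,-18)
river: ρ → (-18,20,7)
river: ρ → (7,22,-15)
river: ρ → (-15,8,14)
river: ρ → (14,20,-9)
river: ρ → (-9,16,18)
river: ρ → (18,20,-7)
river: ρ → (-7,22,15)
ρ-cycle length = 10 (tail of 1 descent step not counted)

10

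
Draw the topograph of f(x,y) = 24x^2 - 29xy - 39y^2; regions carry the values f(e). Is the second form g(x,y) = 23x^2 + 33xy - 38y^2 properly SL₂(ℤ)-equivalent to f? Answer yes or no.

D₁ = 4585, D₂ = 4585
river cycle of f (length 48): (-39, 29, 24), (24, 67, -1), (-1, 67, 24), (24, 29, -39), (-39, 49, 14), (14, 63, -11), (-11, 47, 54), (54, 61, -4), (-4, 67, 6), (6, 65, -15), … (38 more)
river cycle of g (length 48): (-38, 43, 18), (18, 65, -5), (-5, 65, 18), (18, 43, -38), (-38, 33, 23), (23, 59, -12), (-12, 61, 18), (18, 47, -33), (-33, 19, 32), (32, 45, -20), … (38 more)
cycles differ ⇒ inequivalent

no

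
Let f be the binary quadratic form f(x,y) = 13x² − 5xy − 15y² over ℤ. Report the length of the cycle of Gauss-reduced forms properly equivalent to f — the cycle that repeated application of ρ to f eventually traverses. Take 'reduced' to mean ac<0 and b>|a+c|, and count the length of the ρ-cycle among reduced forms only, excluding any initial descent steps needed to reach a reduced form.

D = 805, ⌊√D⌋ = 28
descent: ρ → (-15,5,13)  [lands on river]
river: ρ → (13,21,-7)
river: ρ → (-7,21,13)
river: ρ → (13,5,-15)
river: ρ → (-15,25,3)
river: ρ → (3,23,-23)
river: ρ → (-23,23,3)
river: ρ → (3,25,-15)
ρ-cycle length = 8 (tail of 1 descent step not counted)

8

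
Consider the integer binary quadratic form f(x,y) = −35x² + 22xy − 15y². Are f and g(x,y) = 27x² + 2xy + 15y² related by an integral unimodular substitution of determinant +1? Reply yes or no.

D₁ = -1616, D₂ = -1616
f is negative-definite; reduce −f:
−f: flip: (35,-22,15)→(15,22,35)
−f: translate: b→-8 (≡22 mod 30), so (15,22,35)→(15,-8,28)
−f: reduced (well bottom): (15,-8,28) with a≤c, −a<b≤a
flip sign back: reduced form of f is (-15,8,-28)
g: flip: (27,2,15)→(15,-2,27)
g: reduced (well bottom): (15,-2,27) with a≤c, −a<b≤a
reduced forms (-15, 8, -28) vs (15, -2, 27) ⇒ inequivalent

no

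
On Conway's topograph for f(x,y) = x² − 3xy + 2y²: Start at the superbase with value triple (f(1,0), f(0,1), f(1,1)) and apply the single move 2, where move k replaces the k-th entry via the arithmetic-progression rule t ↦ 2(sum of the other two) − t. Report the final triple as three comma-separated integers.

start (1,2,0) = (f(1,0),f(0,1),f(1,1))
replace slot 2: 2·(1+0) − 2 = 0 → (1,0,0)

1,0,0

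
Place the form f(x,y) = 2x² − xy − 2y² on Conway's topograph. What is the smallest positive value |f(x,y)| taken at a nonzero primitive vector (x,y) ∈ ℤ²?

descent: ρ → (-2,1,2)  [lands on river]
river: ρ → (2,3,-1)
river: ρ → (-1,3,2)
river: ρ → (2,1,-2)
river: ρ → (-2,3,1)
river: ρ → (1,3,-2)
closes: descent 1, river 6
min |a| on river = 1

1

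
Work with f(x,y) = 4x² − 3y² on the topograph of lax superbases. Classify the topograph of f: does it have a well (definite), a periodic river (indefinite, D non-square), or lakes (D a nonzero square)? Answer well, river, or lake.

D = b²−4ac = 0² − 4·4·(-3) = 48
D > 0 non-square ⇒ indefinite ⇒ periodic river

river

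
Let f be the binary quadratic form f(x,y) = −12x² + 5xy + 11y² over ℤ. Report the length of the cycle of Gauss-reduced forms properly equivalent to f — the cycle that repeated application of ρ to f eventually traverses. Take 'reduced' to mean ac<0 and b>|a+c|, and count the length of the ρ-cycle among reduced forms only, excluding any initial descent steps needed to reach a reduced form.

D = 553, ⌊√D⌋ = 23
river: ρ → (11,17,-6)
river: ρ → (-6,19,8)
river: ρ → (8,13,-12)
river: ρ → (-12,11,9)
river: ρ → (9,7,-14)
river: ρ → (-14,21,2)
river: ρ → (2,23,-3)
river: ρ → (-3,19,16)
river: ρ → (16,13,-6)
river: ρ → (-6,23,1)
river: ρ → (1,23,-6)
river: ρ → (-6,13,16)
river: ρ → (16,19,-3)
river: ρ → (-3,23,2)
river: ρ → (2,21,-14)
river: ρ → (-14,7,9)
river: ρ → (9,11,-12)
river: ρ → (-12,13,8)
river: ρ → (8,19,-6)
river: ρ → (-6,17,11)
river: ρ → (11,5,-12)
river: ρ → (-12,19,4)
river: ρ → (4,21,-7)
river: ρ → (-7,21,4)
river: ρ → (4,19,-12)
river: ρ → (-12,5,11)
ρ-cycle length = 26 (tail of 0 descent steps not counted)

26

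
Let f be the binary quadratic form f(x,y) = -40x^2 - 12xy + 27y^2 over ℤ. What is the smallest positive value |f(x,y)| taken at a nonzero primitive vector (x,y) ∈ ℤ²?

descent: ρ → (27,66,-1)  [lands on river]
river: ρ → (-1,66,27)
river: ρ → (27,42,-25)
river: ρ → (-25,58,11)
river: ρ → (11,52,-40)
river: ρ → (-40,28,23)
river: ρ → (23,64,-4)
river: ρ → (-4,64,23)
river: ρ → (23,28,-40)
river: ρ → (-40,52,11)
river: ρ → (11,58,-25)
river: ρ → (-25,42,27)
closes: descent 1, river 12
min |a| on river = 1

1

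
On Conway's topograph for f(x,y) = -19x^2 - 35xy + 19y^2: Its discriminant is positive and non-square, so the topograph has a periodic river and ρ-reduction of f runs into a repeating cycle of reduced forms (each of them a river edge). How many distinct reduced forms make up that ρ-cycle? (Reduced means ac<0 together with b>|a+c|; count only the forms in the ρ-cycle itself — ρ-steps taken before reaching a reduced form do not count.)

D = 2669, ⌊√D⌋ = 51
descent: ρ → (19,35,-19)  [lands on river]
river: ρ → (-19,41,13)
river: ρ → (13,37,-25)
river: ρ → (-25,13,25)
river: ρ → (25,37,-13)
river: ρ → (-13,41,19)
ρ-cycle length = 6 (tail of 1 descent step not counted)

6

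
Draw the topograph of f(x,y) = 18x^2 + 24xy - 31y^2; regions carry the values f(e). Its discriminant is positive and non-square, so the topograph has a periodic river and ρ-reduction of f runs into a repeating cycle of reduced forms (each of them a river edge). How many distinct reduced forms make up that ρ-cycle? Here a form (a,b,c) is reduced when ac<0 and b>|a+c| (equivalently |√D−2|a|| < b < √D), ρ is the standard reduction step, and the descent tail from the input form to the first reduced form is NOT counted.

D = 2808, ⌊√D⌋ = 52
river: ρ → (-31,38,11)
river: ρ → (11,50,-7)
river: ρ → (-7,48,18)
river: ρ → (18,24,-31)
ρ-cycle length = 4 (tail of 0 descent steps not counted)

4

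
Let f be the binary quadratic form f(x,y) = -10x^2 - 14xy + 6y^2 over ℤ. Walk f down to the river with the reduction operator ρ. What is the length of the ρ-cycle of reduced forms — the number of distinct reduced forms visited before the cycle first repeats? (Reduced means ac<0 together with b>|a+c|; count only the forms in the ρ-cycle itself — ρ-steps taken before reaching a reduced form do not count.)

D = 436, ⌊√D⌋ = 20
descent: ρ → (6,14,-10)  [lands on river]
river: ρ → (-10,6,10)
river: ρ → (10,14,-6)
river: ρ → (-6,10,14)
river: ρ → (14,18,-2)
river: ρ → (-2,18,14)
river: ρ → (14,10,-6)
river: ρ → (-6,14,10)
river: ρ → (10,6,-10)
river: ρ → (-10,14,6)
river: ρ → (6,10,-14)
river: ρ → (-14,18,2)
river: ρ → (2,18,-14)
river: ρ → (-14,10,6)
ρ-cycle length = 14 (tail of 1 descent step not counted)

14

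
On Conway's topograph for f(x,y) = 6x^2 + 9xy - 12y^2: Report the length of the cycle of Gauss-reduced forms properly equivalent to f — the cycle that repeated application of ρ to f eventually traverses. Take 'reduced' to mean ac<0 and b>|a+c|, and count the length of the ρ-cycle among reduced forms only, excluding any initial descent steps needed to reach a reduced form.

D = 369, ⌊√D⌋ = 19
river: ρ → (-12,15,3)
river: ρ → (3,15,-12)
river: ρ → (-12,9,6)
river: ρ → (6,15,-6)
river: ρ → (-6,9,12)
river: ρ → (12,15,-3)
river: ρ → (-3,15,12)
river: ρ → (12,9,-6)
river: ρ → (-6,15,6)
river: ρ → (6,9,-12)
ρ-cycle length = 10 (tail of 0 descent steps not counted)

10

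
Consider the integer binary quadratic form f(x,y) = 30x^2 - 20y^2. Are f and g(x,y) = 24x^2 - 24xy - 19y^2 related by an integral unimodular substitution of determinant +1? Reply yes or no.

D₁ = 2400, D₂ = 2400
river cycle of f (length 2): (-20, 40, 10), (10, 40, -20)
river cycle of g (length 6): (-19, 24, 24), (24, 24, -19), (-19, 14, 29), (29, 44, -4), (-4, 44, 29), (29, 14, -19)
cycles differ ⇒ inequivalent

no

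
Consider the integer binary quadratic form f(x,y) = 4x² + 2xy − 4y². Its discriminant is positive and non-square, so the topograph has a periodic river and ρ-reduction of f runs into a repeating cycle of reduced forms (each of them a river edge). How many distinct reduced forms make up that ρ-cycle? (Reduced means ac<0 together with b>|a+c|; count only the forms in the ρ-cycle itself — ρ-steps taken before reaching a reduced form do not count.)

D = 68, ⌊√D⌋ = 8
river: ρ → (-4,6,2)
river: ρ → (2,6,-4)
river: ρ → (-4,2,4)
river: ρ → (4,6,-2)
river: ρ → (-2,6,4)
river: ρ → (4,2,-4)
ρ-cycle length = 6 (tail of 0 descent steps not counted)

6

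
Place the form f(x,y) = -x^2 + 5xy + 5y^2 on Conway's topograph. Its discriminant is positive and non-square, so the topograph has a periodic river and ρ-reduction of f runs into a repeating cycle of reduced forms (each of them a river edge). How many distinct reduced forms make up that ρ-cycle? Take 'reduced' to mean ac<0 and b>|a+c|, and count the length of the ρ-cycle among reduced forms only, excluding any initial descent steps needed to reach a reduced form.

D = 45, ⌊√D⌋ = 6
river: ρ → (5,5,-1)
river: ρ → (-1,5,5)
ρ-cycle length = 2 (tail of 0 descent steps not counted)

2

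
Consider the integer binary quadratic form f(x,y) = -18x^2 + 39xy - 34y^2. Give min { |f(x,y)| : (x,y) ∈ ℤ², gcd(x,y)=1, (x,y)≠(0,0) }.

translate: b→-3 (≡-39 mod 36), so (18,-39,34)→(18,-3,13)
flip: (18,-3,13)→(13,3,18)
reduced (well bottom): (13,3,18) with a≤c, −a<b≤a
well minimum |f| = |-13| = 13 (negative-definite)

13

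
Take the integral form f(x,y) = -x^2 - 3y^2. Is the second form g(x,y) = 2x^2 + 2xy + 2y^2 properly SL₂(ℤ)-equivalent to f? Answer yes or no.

D₁ = -12, D₂ = -12
f is negative-definite; reduce −f:
−f: reduced (well bottom): (1,0,3) with a≤c, −a<b≤a
flip sign back: reduced form of f is (-1,0,-3)
g: reduced (well bottom): (2,2,2) with a≤c, −a<b≤a
reduced forms (-1, 0, -3) vs (2, 2, 2) ⇒ inequivalent

no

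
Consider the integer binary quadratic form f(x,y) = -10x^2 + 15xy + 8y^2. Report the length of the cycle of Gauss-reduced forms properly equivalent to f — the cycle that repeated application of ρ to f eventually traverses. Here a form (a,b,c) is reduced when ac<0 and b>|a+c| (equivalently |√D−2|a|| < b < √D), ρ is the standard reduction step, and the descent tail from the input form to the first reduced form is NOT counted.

D = 545, ⌊√D⌋ = 23
river: ρ → (8,17,-8)
river: ρ → (-8,15,10)
river: ρ → (10,5,-13)
river: ρ → (-13,21,2)
river: ρ → (2,23,-2)
river: ρ → (-2,21,13)
river: ρ → (13,5,-10)
river: ρ → (-10,15,8)
ρ-cycle length = 8 (tail of 0 descent steps not counted)

8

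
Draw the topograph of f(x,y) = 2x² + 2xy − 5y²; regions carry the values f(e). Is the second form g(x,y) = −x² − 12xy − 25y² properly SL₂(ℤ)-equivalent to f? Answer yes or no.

D₁ = 44, D₂ = 44
river cycle of f (length 2): (2, 6, -1), (-1, 6, 2)
river cycle of g (length 2): (-1, 6, 2), (2, 6, -1)
cycles coincide ⇒ equivalent

yes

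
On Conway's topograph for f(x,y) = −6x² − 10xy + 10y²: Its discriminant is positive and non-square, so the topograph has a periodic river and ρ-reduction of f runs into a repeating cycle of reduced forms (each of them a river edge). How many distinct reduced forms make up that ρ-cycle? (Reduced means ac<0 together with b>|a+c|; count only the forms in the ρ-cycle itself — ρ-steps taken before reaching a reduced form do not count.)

D = 340, ⌊√D⌋ = 18
descent: ρ → (10,10,-6)  [lands on river]
river: ρ → (-6,14,6)
river: ρ → (6,10,-10)
river: ρ → (-10,10,6)
river: ρ → (6,14,-6)
river: ρ → (-6,10,10)
ρ-cycle length = 6 (tail of 1 descent step not counted)

6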